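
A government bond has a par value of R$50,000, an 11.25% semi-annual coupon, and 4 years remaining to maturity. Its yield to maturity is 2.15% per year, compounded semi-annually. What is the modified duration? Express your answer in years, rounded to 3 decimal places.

Periodic yield y = 0.01075. First find Macaulay duration:
  t   CF        PV=CF/(1+0.01075)^t    t·PV
  1     2,812.50     2,782.5872     2,782.5872
  2     2,812.50     2,752.9925     5,505.9850
  3     2,812.50     2,723.7126     8,171.1378
  4     2,812.50     2,694.7441    10,778.9764
  5     2,812.50     2,666.0837    13,330.4185
  6     2,812.50     2,637.7281    15,826.3688
  7     2,812.50     2,609.6741    18,267.7189
  8    52,812.50    48,482.6920   387,861.5362
  Σ                 67,350.2144   462,524.7290
P = 67,350.2144; Macaulay duration = 462,524.7290 / 67,350.2144 = 6.86746 half-year periods = 3.43373 years.
Modified duration = D_Mac / (1 + y) = 3.43373 / 1.01075 = 3.39721 years.

3.397 years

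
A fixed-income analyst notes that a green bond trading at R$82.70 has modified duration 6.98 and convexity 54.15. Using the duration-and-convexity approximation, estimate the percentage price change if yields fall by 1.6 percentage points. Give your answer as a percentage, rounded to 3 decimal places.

+11.861%

Duration effect: -D_mod·Δy = -6.98 × (-0.016) = +0.111680
Convexity effect: ½·C·(Δy)² = 0.5 × 54.15 × (-0.016)² = +0.0069312
ΔP/P ≈ +0.111680 + 0.0069312 = +0.1186112
= +11.86112%.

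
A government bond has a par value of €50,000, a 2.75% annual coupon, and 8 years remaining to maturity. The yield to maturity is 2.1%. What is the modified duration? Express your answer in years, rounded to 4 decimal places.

Periodic yield y = 0.021. First find Macaulay duration:
  t   CF        PV=CF/(1+0.021)^t    t·PV
  1     1,375.00     1,346.7189     1,346.7189
  2     1,375.00     1,319.0195     2,638.0390
  3     1,375.00     1,291.8898     3,875.6694
  4     1,375.00     1,265.3181     5,061.2725
  5     1,375.00     1,239.2930     6,196.4649
  6     1,375.00     1,213.8031     7,282.8187
  7     1,375.00     1,188.8375     8,321.8626
  8    51,375.00    43,505.6737   348,045.3896
  Σ                 52,370.5536   382,768.2356
P = 52,370.5536; Macaulay duration = 382,768.2356 / 52,370.5536 = 7.30884 years.
Modified duration = D_Mac / (1 + y) = 7.30884 / 1.021 = 7.15852 years.

7.1585 years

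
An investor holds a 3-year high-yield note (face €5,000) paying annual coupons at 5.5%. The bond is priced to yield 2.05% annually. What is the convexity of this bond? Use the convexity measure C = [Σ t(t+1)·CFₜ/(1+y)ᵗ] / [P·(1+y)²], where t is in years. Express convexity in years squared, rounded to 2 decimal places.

10.78

With y = 0.0205:
  t   CF        PV=CF/(1+0.0205)^t    t·PV        t(t+1)·PV
  1       275.00       269.4757       269.4757         538.9515
  2       275.00       264.0625       528.1249       1,584.3748
  3     5,275.00     4,963.4475    14,890.3426      59,561.3706
  Σ                  5,496.9858    15,687.9433      61,684.6969
P = 5,496.9858.
Convexity = Σ t(t+1)·PV / [P·(1+y)²] = 61,684.6969 / (5,496.9858 × 1.041420) = 10.77524.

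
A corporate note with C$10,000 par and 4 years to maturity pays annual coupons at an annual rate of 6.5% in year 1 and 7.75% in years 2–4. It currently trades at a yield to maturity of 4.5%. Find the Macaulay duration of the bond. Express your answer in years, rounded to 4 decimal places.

3.6411 years

Periodic yield y = 0.045. Discount each cash flow and weight by its year:
  t   CF        PV=CF/(1+0.045)^t    t·PV
  1       650.00       622.0096       622.0096
  2       775.00       709.6907     1,419.3814
  3       775.00       679.1299     2,037.3896
  4    10,775.00     9,035.4985    36,141.9939
  Σ                 11,046.3286    40,220.7745
Price P = Σ PV = 11,046.3286.
Macaulay duration = Σ(t·PV) / P = 40,220.7745 / 11,046.3286 = 3.64110 years.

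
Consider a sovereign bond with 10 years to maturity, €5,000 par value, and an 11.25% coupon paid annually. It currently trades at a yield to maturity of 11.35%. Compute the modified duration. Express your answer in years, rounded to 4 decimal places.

Periodic yield y = 0.1135. First find Macaulay duration:
  t   CF        PV=CF/(1+0.1135)^t    t·PV
  1       562.50       505.1639       505.1639
  2       562.50       453.6721       907.3442
  3       562.50       407.4289     1,222.2868
  4       562.50       365.8994     1,463.5974
  5       562.50       328.6029     1,643.0146
  6       562.50       295.1081     1,770.6489
  7       562.50       265.0275     1,855.1927
  8       562.50       238.0130     1,904.1043
  9       562.50       213.7522     1,923.7695
  10    5,562.50     1,898.3129    18,983.1295
  Σ                  4,970.9810    32,178.2518
P = 4,970.9810; Macaulay duration = 32,178.2518 / 4,970.9810 = 6.47322 years.
Modified duration = D_Mac / (1 + y) = 6.47322 / 1.1135 = 5.81340 years.

5.8134 years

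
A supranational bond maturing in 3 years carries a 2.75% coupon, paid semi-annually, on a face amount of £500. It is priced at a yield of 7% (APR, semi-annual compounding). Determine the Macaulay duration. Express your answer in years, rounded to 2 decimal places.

Periodic yield y = 0.035. Discount each cash flow and weight by its period:
  t   CF        PV=CF/(1+0.035)^t    t·PV
  1        6.875         6.6425         6.6425
  2        6.875         6.4179        12.8358
  3        6.875         6.2009        18.6026
  4        6.875         5.9912        23.9647
  5        6.875         5.7886        28.9428
  6      506.875       412.3431     2,474.0588
  Σ                    443.3841     2,565.0472
Price P = Σ PV = 443.3841.
Macaulay duration = Σ(t·PV) / P = 2,565.0472 / 443.3841 = 5.78516 half-year periods.
In years: 5.78516 / 2 = 2.89258 years.

2.89 years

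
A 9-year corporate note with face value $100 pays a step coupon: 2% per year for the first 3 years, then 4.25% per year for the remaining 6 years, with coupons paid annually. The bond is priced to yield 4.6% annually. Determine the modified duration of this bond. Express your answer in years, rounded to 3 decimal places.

7.674 years

Periodic yield y = 0.046. First find Macaulay duration:
  t   CF        PV=CF/(1+0.046)^t    t·PV
  1         2.00         1.9120         1.9120
  2         2.00         1.8280         3.6559
  3         2.00         1.7476         5.2427
  4         4.25         3.5503        14.2011
  5         4.25         3.3941        16.9707
  6         4.25         3.2449        19.4693
  7         4.25         3.1022        21.7153
  8         4.25         2.9658        23.7260
  9       104.25        69.5490       625.9410
  Σ                     91.2938       732.8341
P = 91.2938; Macaulay duration = 732.8341 / 91.2938 = 8.02720 years.
Modified duration = D_Mac / (1 + y) = 8.02720 / 1.046 = 7.67419 years.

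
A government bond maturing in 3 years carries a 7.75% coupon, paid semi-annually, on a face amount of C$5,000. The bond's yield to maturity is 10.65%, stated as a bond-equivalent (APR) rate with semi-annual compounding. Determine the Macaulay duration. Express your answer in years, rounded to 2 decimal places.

Periodic yield y = 0.05325. Discount each cash flow and weight by its period:
  t   CF        PV=CF/(1+0.05325)^t    t·PV
  1       193.75       183.9544       183.9544
  2       193.75       174.6541       349.3082
  3       193.75       165.8240       497.4719
  4       193.75       157.4403       629.7611
  5       193.75       149.4804       747.4022
  6     5,193.75     3,804.4531    22,826.7186
  Σ                  4,635.8063    25,234.6164
Price P = Σ PV = 4,635.8063.
Macaulay duration = Σ(t·PV) / P = 25,234.6164 / 4,635.8063 = 5.44341 half-year periods.
In years: 5.44341 / 2 = 2.72171 years.

2.72 years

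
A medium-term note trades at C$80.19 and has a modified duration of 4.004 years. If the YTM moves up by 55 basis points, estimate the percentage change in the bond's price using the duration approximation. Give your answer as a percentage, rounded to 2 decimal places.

Duration approximation: ΔP/P ≈ -D_mod · Δy = -4.004 × (+0.0055) = -0.022022.
As a percentage: -2.2022%.

-2.20%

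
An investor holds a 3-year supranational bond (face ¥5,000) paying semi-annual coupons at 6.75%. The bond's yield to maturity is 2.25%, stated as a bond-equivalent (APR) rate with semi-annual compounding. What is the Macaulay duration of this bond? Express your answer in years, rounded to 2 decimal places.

2.78 years

Periodic yield y = 0.01125. Discount each cash flow and weight by its period:
  t   CF        PV=CF/(1+0.01125)^t    t·PV
  1       168.75       166.8727       166.8727
  2       168.75       165.0162       330.0325
  3       168.75       163.1805       489.5414
  4       168.75       161.3651       645.4604
  5       168.75       159.5699       797.8497
  6     5,168.75     4,833.1950    28,999.1701
  Σ                  5,649.1995    31,428.9269
Price P = Σ PV = 5,649.1995.
Macaulay duration = Σ(t·PV) / P = 31,428.9269 / 5,649.1995 = 5.56343 half-year periods.
In years: 5.56343 / 2 = 2.78172 years.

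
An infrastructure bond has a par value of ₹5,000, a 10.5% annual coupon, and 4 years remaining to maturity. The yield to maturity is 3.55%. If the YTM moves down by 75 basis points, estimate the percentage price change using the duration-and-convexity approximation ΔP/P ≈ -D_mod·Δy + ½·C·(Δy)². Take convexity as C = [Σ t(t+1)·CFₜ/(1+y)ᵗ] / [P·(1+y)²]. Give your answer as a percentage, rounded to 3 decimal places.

With y = 0.0355:
  t   CF        PV=CF/(1+0.0355)^t    t·PV        t(t+1)·PV
  1       525.00       507.0014       507.0014       1,014.0029
  2       525.00       489.6199       979.2399       2,937.7196
  3       525.00       472.8343     1,418.5030       5,674.0119
  4     5,525.00     4,805.4257    19,221.7029      96,108.5146
  Σ                  6,274.8814    22,126.4472     105,734.2490
P = 6,274.8814; D_Mac = 3.52619 yrs; D_mod = 3.40531 yrs; C = 15.71484.
Duration effect: -3.40531 × (-0.0075) = +0.025540
Convexity effect: 0.5 × 15.71484 × (-0.0075)² = +0.0004420
ΔP/P ≈ +0.025540 + 0.0004420 = +0.025982 = +2.5982%.

+2.598%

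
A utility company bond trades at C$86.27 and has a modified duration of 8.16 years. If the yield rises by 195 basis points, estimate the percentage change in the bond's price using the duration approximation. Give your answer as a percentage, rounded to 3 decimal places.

-15.912%

Duration approximation: ΔP/P ≈ -D_mod · Δy = -8.16 × (+0.0195) = -0.159120.
As a percentage: -15.9120%.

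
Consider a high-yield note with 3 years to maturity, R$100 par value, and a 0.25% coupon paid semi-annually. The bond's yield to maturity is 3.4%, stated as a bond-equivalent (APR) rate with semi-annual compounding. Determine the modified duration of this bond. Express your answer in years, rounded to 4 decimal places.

Periodic yield y = 0.017. First find Macaulay duration:
  t   CF        PV=CF/(1+0.017)^t    t·PV
  1        0.125         0.1229         0.1229
  2        0.125         0.1209         0.2417
  3        0.125         0.1188         0.3565
  4        0.125         0.1168         0.4674
  5        0.125         0.1149         0.5745
  6      100.125        90.4934       542.9603
  Σ                     91.0877       544.7233
P = 91.0877; Macaulay duration = 544.7233 / 91.0877 = 5.98021 half-year periods = 2.99010 years.
Modified duration = D_Mac / (1 + y) = 2.99010 / 1.017 = 2.94012 years.

2.9401 years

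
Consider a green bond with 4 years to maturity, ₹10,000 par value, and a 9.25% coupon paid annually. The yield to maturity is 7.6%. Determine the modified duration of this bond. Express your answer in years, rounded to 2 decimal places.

3.28 years

Periodic yield y = 0.076. First find Macaulay duration:
  t   CF        PV=CF/(1+0.076)^t    t·PV
  1       925.00       859.6654       859.6654
  2       925.00       798.9456     1,597.8911
  3       925.00       742.5145     2,227.5434
  4    10,925.00     8,150.2768    32,601.1073
  Σ                 10,551.4023    37,286.2073
P = 10,551.4023; Macaulay duration = 37,286.2073 / 10,551.4023 = 3.53377 years.
Modified duration = D_Mac / (1 + y) = 3.53377 / 1.076 = 3.28417 years.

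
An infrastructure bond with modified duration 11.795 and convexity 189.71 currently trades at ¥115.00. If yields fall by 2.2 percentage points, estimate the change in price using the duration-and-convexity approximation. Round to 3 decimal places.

Duration effect: -D_mod·Δy = -11.795 × (-0.022) = +0.259490
Convexity effect: ½·C·(Δy)² = 0.5 × 189.71 × (-0.022)² = +0.04590982
ΔP/P ≈ +0.259490 + 0.04590982 = +0.30539982
ΔP ≈ 115.00 × (+0.30539982) = +35.1209793.

+¥35.121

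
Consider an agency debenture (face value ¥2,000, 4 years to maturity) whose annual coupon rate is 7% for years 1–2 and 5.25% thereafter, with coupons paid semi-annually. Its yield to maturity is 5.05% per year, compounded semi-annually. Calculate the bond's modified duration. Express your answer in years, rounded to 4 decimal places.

3.4961 years

Periodic yield y = 0.02525. First find Macaulay duration:
  t   CF        PV=CF/(1+0.02525)^t    t·PV
  1        70.00        68.2760        68.2760
  2        70.00        66.5945       133.1890
  3        70.00        64.9544       194.8633
  4        70.00        63.3547       253.4189
  5        52.50        46.3458       231.7290
  6        52.50        45.2044       271.2264
  7        52.50        44.0911       308.6376
  8     2,052.50     1,681.2990    13,450.3916
  Σ                  2,080.1199    14,911.7318
P = 2,080.1199; Macaulay duration = 14,911.7318 / 2,080.1199 = 7.16869 half-year periods = 3.58434 years.
Modified duration = D_Mac / (1 + y) = 3.58434 / 1.02525 = 3.49607 years.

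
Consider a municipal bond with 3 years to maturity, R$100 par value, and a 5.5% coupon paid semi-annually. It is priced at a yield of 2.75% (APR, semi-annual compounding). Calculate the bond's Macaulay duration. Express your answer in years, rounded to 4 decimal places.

2.8148 years

Periodic yield y = 0.01375. Discount each cash flow and weight by its period:
  t   CF        PV=CF/(1+0.01375)^t    t·PV
  1         2.75         2.7127         2.7127
  2         2.75         2.6759         5.3518
  3         2.75         2.6396         7.9188
  4         2.75         2.6038        10.4152
  5         2.75         2.5685        12.8425
  6       102.75        94.6666       567.9994
  Σ                    107.8671       607.2405
Price P = Σ PV = 107.8671.
Macaulay duration = Σ(t·PV) / P = 607.2405 / 107.8671 = 5.62952 half-year periods.
In years: 5.62952 / 2 = 2.81476 years.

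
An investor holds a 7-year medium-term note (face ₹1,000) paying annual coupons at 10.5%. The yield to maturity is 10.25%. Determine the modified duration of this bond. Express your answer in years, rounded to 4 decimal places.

Periodic yield y = 0.1025. First find Macaulay duration:
  t   CF        PV=CF/(1+0.1025)^t    t·PV
  1       105.00        95.2381        95.2381
  2       105.00        86.3838       172.7675
  3       105.00        78.3526       235.0578
  4       105.00        71.0681       284.2725
  5       105.00        64.4609       322.3045
  6       105.00        58.4679       350.8076
  7     1,105.00       558.1001     3,906.7006
  Σ                  1,012.0715     5,367.1486
P = 1,012.0715; Macaulay duration = 5,367.1486 / 1,012.0715 = 5.30313 years.
Modified duration = D_Mac / (1 + y) = 5.30313 / 1.1025 = 4.81010 years.

4.8101 years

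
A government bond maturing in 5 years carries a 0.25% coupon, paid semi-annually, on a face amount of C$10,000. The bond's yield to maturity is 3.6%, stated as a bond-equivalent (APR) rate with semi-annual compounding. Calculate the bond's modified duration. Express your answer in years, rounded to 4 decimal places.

Periodic yield y = 0.018. First find Macaulay duration:
  t   CF        PV=CF/(1+0.018)^t    t·PV
  1        12.50        12.2790        12.2790
  2        12.50        12.0619        24.1237
  3        12.50        11.8486        35.5458
  4        12.50        11.6391        46.5563
  5        12.50        11.4333        57.1664
  6        12.50        11.2311        67.3868
  7        12.50        11.0325        77.2278
  8        12.50        10.8375        86.6997
  9        12.50        10.6458        95.8126
  10   10,012.50     8,376.5416    83,765.4159
  Σ                  8,479.5504    84,268.2140
P = 8,479.5504; Macaulay duration = 84,268.2140 / 8,479.5504 = 9.93782 half-year periods = 4.96891 years.
Modified duration = D_Mac / (1 + y) = 4.96891 / 1.018 = 4.88105 years.

4.8810 years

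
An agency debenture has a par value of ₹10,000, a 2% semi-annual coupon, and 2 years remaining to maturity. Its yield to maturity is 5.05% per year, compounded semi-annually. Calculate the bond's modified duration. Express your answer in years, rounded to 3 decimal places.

1.921 years

Periodic yield y = 0.02525. First find Macaulay duration:
  t   CF        PV=CF/(1+0.02525)^t    t·PV
  1       100.00        97.5372        97.5372
  2       100.00        95.1350       190.2701
  3       100.00        92.7920       278.3761
  4    10,100.00     9,141.1800    36,564.7201
  Σ                  9,426.6443    37,130.9034
P = 9,426.6443; Macaulay duration = 37,130.9034 / 9,426.6443 = 3.93893 half-year periods = 1.96947 years.
Modified duration = D_Mac / (1 + y) = 1.96947 / 1.02525 = 1.92096 years.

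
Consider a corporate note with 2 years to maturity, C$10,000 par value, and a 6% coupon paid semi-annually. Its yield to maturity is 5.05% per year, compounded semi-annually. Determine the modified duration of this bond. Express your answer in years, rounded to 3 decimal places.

Periodic yield y = 0.02525. First find Macaulay duration:
  t   CF        PV=CF/(1+0.02525)^t    t·PV
  1       300.00       292.6116       292.6116
  2       300.00       285.4051       570.8102
  3       300.00       278.3761       835.1283
  4    10,300.00     9,322.1935    37,288.7740
  Σ                 10,178.5862    38,987.3239
P = 10,178.5862; Macaulay duration = 38,987.3239 / 10,178.5862 = 3.83033 half-year periods = 1.91516 years.
Modified duration = D_Mac / (1 + y) = 1.91516 / 1.02525 = 1.86800 years.

1.868 years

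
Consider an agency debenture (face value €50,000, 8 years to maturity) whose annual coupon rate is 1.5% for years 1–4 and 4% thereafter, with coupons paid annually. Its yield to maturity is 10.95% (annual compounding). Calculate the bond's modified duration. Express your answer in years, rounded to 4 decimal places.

Periodic yield y = 0.1095. First find Macaulay duration:
  t   CF        PV=CF/(1+0.1095)^t    t·PV
  1       750.00       675.9802       675.9802
  2       750.00       609.2656     1,218.5312
  3       750.00       549.1353     1,647.4058
  4       750.00       494.9394     1,979.7576
  5     2,000.00     1,189.5795     5,947.8974
  6     2,000.00     1,072.1762     6,433.0571
  7     2,000.00       966.3598     6,764.5185
  8    52,000.00    22,645.6552   181,165.2418
  Σ                 28,203.0911   205,832.3897
P = 28,203.0911; Macaulay duration = 205,832.3897 / 28,203.0911 = 7.29822 years.
Modified duration = D_Mac / (1 + y) = 7.29822 / 1.1095 = 6.57794 years.

6.5779 years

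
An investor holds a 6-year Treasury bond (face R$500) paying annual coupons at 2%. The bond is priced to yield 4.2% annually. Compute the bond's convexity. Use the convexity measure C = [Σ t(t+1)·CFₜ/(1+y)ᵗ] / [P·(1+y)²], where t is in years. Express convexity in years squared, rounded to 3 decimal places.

36.051

With y = 0.042:
  t   CF        PV=CF/(1+0.042)^t    t·PV        t(t+1)·PV
  1        10.00         9.5969         9.5969          19.1939
  2        10.00         9.2101        18.4202          55.2606
  3        10.00         8.8389        26.5166         106.0665
  4        10.00         8.4826        33.9304         169.6521
  5        10.00         8.1407        40.7035         244.2208
  6       510.00       398.4409     2,390.6451      16,734.5159
  Σ                    442.7101     2,519.8128      17,328.9097
P = 442.7101.
Convexity = Σ t(t+1)·PV / [P·(1+y)²] = 17,328.9097 / (442.7101 × 1.085764) = 36.05093.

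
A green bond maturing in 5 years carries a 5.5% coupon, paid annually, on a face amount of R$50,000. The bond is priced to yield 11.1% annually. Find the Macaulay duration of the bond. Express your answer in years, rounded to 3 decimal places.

Periodic yield y = 0.111. Discount each cash flow and weight by its year:
  t   CF        PV=CF/(1+0.111)^t    t·PV
  1     2,750.00     2,475.2475     2,475.2475
  2     2,750.00     2,227.9456     4,455.8911
  3     2,750.00     2,005.3515     6,016.0546
  4     2,750.00     1,804.9969     7,219.9876
  5    52,750.00    31,163.9263   155,819.6317
  Σ                 39,677.4679   175,986.8126
Price P = Σ PV = 39,677.4679.
Macaulay duration = Σ(t·PV) / P = 175,986.8126 / 39,677.4679 = 4.43543 years.

4.435 years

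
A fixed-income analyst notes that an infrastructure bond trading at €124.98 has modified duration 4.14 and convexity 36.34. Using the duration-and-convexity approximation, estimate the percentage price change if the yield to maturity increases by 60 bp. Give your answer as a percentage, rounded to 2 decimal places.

Duration effect: -D_mod·Δy = -4.14 × (+0.006) = -0.024840
Convexity effect: ½·C·(Δy)² = 0.5 × 36.34 × (0.006)² = +0.00065412
ΔP/P ≈ -0.024840 + 0.00065412 = -0.02418588
= -2.418588%.

-2.42%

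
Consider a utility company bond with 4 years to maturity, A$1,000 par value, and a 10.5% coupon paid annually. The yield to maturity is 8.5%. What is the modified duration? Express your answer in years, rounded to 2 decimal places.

3.21 years

Periodic yield y = 0.085. First find Macaulay duration:
  t   CF        PV=CF/(1+0.085)^t    t·PV
  1       105.00        96.7742        96.7742
  2       105.00        89.1928       178.3856
  3       105.00        82.2054       246.6161
  4     1,105.00       797.3396     3,189.3583
  Σ                  1,065.5119     3,711.1342
P = 1,065.5119; Macaulay duration = 3,711.1342 / 1,065.5119 = 3.48296 years.
Modified duration = D_Mac / (1 + y) = 3.48296 / 1.085 = 3.21010 years.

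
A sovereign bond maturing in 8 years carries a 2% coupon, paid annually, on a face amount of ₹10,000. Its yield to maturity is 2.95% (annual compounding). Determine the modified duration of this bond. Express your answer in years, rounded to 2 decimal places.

Periodic yield y = 0.0295. First find Macaulay duration:
  t   CF        PV=CF/(1+0.0295)^t    t·PV
  1       200.00       194.2691       194.2691
  2       200.00       188.7023       377.4047
  3       200.00       183.2951       549.8854
  4       200.00       178.0429       712.1715
  5       200.00       172.9411       864.7055
  6       200.00       167.9855     1,007.9132
  7       200.00       163.1720     1,142.2037
  8    10,200.00     8,083.3124    64,666.4993
  Σ                  9,331.7204    69,515.0524
P = 9,331.7204; Macaulay duration = 69,515.0524 / 9,331.7204 = 7.44933 years.
Modified duration = D_Mac / (1 + y) = 7.44933 / 1.0295 = 7.23587 years.

7.24 years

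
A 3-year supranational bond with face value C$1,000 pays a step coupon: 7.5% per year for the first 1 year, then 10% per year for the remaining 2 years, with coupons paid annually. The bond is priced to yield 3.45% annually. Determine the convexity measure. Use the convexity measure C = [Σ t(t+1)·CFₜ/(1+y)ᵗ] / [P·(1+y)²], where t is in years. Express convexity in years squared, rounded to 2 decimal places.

With y = 0.0345:
  t   CF        PV=CF/(1+0.0345)^t    t·PV        t(t+1)·PV
  1        75.00        72.4988        72.4988         144.9976
  2       100.00        93.4413       186.8827         560.6480
  3     1,100.00       993.5762     2,980.7287      11,922.9150
  Σ                  1,159.5164     3,240.1102      12,628.5605
P = 1,159.5164.
Convexity = Σ t(t+1)·PV / [P·(1+y)²] = 12,628.5605 / (1,159.5164 × 1.070190) = 10.17691.

10.18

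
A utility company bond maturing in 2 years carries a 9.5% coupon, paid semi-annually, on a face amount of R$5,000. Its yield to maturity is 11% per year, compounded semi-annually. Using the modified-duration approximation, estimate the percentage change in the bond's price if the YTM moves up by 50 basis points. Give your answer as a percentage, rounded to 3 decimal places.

-0.884%

Periodic yield y = 0.055. Modified duration first:
  t   CF        PV=CF/(1+0.055)^t    t·PV
  1       237.50       225.1185       225.1185
  2       237.50       213.3824       426.7649
  3       237.50       202.2582       606.7747
  4     5,237.50     4,227.7977    16,911.1908
  Σ                  4,868.5569    18,169.8489
P = 4,868.5569; D_Mac = 3.73208 half-year periods = 1.86604 yrs; D_mod = 1.86604/(1+0.055) = 1.76876 yrs.
ΔP/P ≈ -D_mod · Δy = -1.76876 × (+0.005) = -0.008844 = -0.8844%.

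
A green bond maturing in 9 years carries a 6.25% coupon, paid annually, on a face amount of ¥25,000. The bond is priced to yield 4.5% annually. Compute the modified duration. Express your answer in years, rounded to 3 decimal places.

Periodic yield y = 0.045. First find Macaulay duration:
  t   CF        PV=CF/(1+0.045)^t    t·PV
  1     1,562.50     1,495.2153     1,495.2153
  2     1,562.50     1,430.8280     2,861.6561
  3     1,562.50     1,369.2134     4,107.6403
  4     1,562.50     1,310.2521     5,241.0084
  5     1,562.50     1,253.8298     6,269.1488
  6     1,562.50     1,199.8371     7,199.0225
  7     1,562.50     1,148.1695     8,037.1863
  8     1,562.50     1,098.7268     8,789.8141
  9    26,562.50    17,874.0239   160,866.2148
  Σ                 28,180.0958   204,866.9066
P = 28,180.0958; Macaulay duration = 204,866.9066 / 28,180.0958 = 7.26992 years.
Modified duration = D_Mac / (1 + y) = 7.26992 / 1.045 = 6.95686 years.

6.957 years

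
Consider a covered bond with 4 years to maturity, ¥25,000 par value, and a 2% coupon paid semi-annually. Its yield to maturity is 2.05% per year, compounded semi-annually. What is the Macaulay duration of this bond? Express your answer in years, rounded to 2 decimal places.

3.86 years

Periodic yield y = 0.01025. Discount each cash flow and weight by its period:
  t   CF        PV=CF/(1+0.01025)^t    t·PV
  1       250.00       247.4635       247.4635
  2       250.00       244.9527       489.9055
  3       250.00       242.4674       727.4023
  4       250.00       240.0074       960.0295
  5       250.00       237.5723     1,187.8613
  6       250.00       235.1618     1,410.9711
  7       250.00       232.7759     1,629.4312
  8    25,250.00    23,271.8286   186,174.6288
  Σ                 24,952.2296   192,827.6931
Price P = Σ PV = 24,952.2296.
Macaulay duration = Σ(t·PV) / P = 192,827.6931 / 24,952.2296 = 7.72787 half-year periods.
In years: 7.72787 / 2 = 3.86394 years.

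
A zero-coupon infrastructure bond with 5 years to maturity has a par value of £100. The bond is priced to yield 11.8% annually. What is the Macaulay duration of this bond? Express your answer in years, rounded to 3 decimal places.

A zero-coupon bond has a single cash flow at maturity, so its Macaulay duration equals its maturity: 5 years.

5.000 years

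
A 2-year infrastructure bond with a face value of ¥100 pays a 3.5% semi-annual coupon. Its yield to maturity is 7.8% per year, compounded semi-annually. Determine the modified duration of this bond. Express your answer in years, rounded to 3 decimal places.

1.873 years

Periodic yield y = 0.039. First find Macaulay duration:
  t   CF        PV=CF/(1+0.039)^t    t·PV
  1         1.75         1.6843         1.6843
  2         1.75         1.6211         3.2422
  3         1.75         1.5602         4.6807
  4       101.75        87.3117       349.2466
  Σ                     92.1773       358.8538
P = 92.1773; Macaulay duration = 358.8538 / 92.1773 = 3.89308 half-year periods = 1.94654 years.
Modified duration = D_Mac / (1 + y) = 1.94654 / 1.039 = 1.87348 years.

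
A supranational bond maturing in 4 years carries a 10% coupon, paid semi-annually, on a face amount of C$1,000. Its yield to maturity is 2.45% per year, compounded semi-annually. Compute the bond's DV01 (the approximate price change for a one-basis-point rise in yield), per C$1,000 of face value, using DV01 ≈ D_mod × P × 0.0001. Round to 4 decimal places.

C$0.4415

Periodic yield y = 0.01225.
  t   CF        PV=CF/(1+0.01225)^t    t·PV
  1        50.00        49.3949        49.3949
  2        50.00        48.7971        97.5943
  3        50.00        48.2066       144.6198
  4        50.00        47.6232       190.4929
  5        50.00        47.0469       235.2345
  6        50.00        46.4776       278.8653
  7        50.00        45.9151       321.4057
  8     1,050.00       952.5483     7,620.3866
  Σ                  1,286.0098     8,937.9941
P = 1,286.0098; D_Mac = 6.95018 half-year periods = 3.47509 yrs; D_mod = 3.43303 yrs.
DV01 ≈ 3.43303 × 1,286.0098 × 0.0001 = 0.441491.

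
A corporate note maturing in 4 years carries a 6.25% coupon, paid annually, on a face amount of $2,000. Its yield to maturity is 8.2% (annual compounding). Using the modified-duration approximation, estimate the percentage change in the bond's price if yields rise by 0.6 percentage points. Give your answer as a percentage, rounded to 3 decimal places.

-2.023%

Periodic yield y = 0.082. Modified duration first:
  t   CF        PV=CF/(1+0.082)^t    t·PV
  1       125.00       115.5268       115.5268
  2       125.00       106.7715       213.5431
  3       125.00        98.6798       296.0394
  4     2,125.00     1,550.4219     6,201.6876
  Σ                  1,871.4000     6,826.7968
P = 1,871.4000; D_Mac = 3.64796 yrs; D_mod = 3.64796/(1+0.082) = 3.37150 yrs.
ΔP/P ≈ -D_mod · Δy = -3.37150 × (+0.006) = -0.020229 = -2.0229%.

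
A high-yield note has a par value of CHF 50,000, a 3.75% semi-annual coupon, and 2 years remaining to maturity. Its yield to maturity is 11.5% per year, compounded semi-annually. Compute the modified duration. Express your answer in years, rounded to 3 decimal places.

Periodic yield y = 0.0575. First find Macaulay duration:
  t   CF        PV=CF/(1+0.0575)^t    t·PV
  1       937.50       886.5248       886.5248
  2       937.50       838.3213     1,676.6427
  3       937.50       792.7389     2,378.2166
  4    50,937.50    40,730.1605   162,920.6422
  Σ                 43,247.7456   167,862.0263
P = 43,247.7456; Macaulay duration = 167,862.0263 / 43,247.7456 = 3.88141 half-year periods = 1.94070 years.
Modified duration = D_Mac / (1 + y) = 1.94070 / 1.0575 = 1.83518 years.

1.835 years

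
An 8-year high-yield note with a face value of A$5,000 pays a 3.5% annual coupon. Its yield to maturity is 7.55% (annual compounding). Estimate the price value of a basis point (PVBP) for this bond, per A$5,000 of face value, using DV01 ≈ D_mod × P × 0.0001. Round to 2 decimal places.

A$2.47

Periodic yield y = 0.0755.
  t   CF        PV=CF/(1+0.0755)^t    t·PV
  1       175.00       162.7150       162.7150
  2       175.00       151.2924       302.5849
  3       175.00       140.6717       422.0152
  4       175.00       130.7966       523.1863
  5       175.00       121.6147       608.0734
  6       175.00       113.0773       678.4640
  7       175.00       105.1393       735.9752
  8     5,175.00     2,890.8598    23,126.8787
  Σ                  3,816.1669    26,559.8927
P = 3,816.1669; D_Mac = 6.95984 yrs; D_mod = 6.47126 yrs.
DV01 ≈ 6.47126 × 3,816.1669 × 0.0001 = 2.469539.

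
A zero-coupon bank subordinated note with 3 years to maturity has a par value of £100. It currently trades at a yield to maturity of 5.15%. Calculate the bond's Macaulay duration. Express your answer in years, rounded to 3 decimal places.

A zero-coupon bond has a single cash flow at maturity, so its Macaulay duration equals its maturity: 3 years.

3.000 years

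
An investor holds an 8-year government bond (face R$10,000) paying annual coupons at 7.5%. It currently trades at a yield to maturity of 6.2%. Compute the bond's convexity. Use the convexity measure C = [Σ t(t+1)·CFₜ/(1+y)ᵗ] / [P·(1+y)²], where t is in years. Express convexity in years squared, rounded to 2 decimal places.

46.73

With y = 0.062:
  t   CF        PV=CF/(1+0.062)^t    t·PV        t(t+1)·PV
  1       750.00       706.2147       706.2147       1,412.4294
  2       750.00       664.9856     1,329.9712       3,989.9135
  3       750.00       626.1634     1,878.4903       7,513.9614
  4       750.00       589.6078     2,358.4311      11,792.1554
  5       750.00       555.1862     2,775.9311      16,655.5867
  6       750.00       522.7742     3,136.6453      21,956.5173
  7       750.00       492.2544     3,445.7811      27,566.2489
  8    10,750.00     6,643.7354    53,149.8835     478,348.9519
  Σ                 10,800.9218    68,781.3484     569,235.7643
P = 10,800.9218.
Convexity = Σ t(t+1)·PV / [P·(1+y)²] = 569,235.7643 / (10,800.9218 × 1.127844) = 46.72855.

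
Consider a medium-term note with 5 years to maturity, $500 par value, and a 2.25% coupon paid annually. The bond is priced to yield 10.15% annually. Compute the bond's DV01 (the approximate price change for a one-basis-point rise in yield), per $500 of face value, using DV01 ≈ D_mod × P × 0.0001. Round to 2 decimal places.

Periodic yield y = 0.1015.
  t   CF        PV=CF/(1+0.1015)^t    t·PV
  1        11.25        10.2133        10.2133
  2        11.25         9.2722        18.5444
  3        11.25         8.4178        25.2534
  4        11.25         7.6421        30.5685
  5       511.25       315.2904     1,576.4522
  Σ                    350.8359     1,661.0320
P = 350.8359; D_Mac = 4.73450 yrs; D_mod = 4.29823 yrs.
DV01 ≈ 4.29823 × 350.8359 × 0.0001 = 0.150797.

$0.15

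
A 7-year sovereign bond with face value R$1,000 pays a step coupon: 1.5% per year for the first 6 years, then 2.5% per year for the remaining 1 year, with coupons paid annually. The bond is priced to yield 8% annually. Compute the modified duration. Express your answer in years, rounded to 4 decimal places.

Periodic yield y = 0.08. First find Macaulay duration:
  t   CF        PV=CF/(1+0.08)^t    t·PV
  1        15.00        13.8889        13.8889
  2        15.00        12.8601        25.7202
  3        15.00        11.9075        35.7225
  4        15.00        11.0254        44.1018
  5        15.00        10.2087        51.0437
  6        15.00         9.4525        56.7153
  7     1,025.00       598.0777     4,186.5436
  Σ                    667.4209     4,413.7359
P = 667.4209; Macaulay duration = 4,413.7359 / 667.4209 = 6.61312 years.
Modified duration = D_Mac / (1 + y) = 6.61312 / 1.08 = 6.12326 years.

6.1233 years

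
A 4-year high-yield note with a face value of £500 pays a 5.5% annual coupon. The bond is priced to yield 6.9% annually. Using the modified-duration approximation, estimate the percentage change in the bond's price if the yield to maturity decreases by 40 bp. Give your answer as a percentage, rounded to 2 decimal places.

+1.38%

Periodic yield y = 0.069. Modified duration first:
  t   CF        PV=CF/(1+0.069)^t    t·PV
  1        27.50        25.7250        25.7250
  2        27.50        24.0645        48.1290
  3        27.50        22.5112        67.5337
  4       527.50       403.9351     1,615.7406
  Σ                    476.2359     1,757.1284
P = 476.2359; D_Mac = 3.68962 yrs; D_mod = 3.68962/(1+0.069) = 3.45147 yrs.
ΔP/P ≈ -D_mod · Δy = -3.45147 × (-0.004) = +0.013806 = +1.3806%.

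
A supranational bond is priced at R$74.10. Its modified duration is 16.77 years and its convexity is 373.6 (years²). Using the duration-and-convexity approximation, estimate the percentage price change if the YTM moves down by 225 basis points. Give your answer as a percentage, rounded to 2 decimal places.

+47.19%

Duration effect: -D_mod·Δy = -16.77 × (-0.0225) = +0.377325
Convexity effect: ½·C·(Δy)² = 0.5 × 373.6 × (-0.0225)² = +0.0945675
ΔP/P ≈ +0.377325 + 0.0945675 = +0.4718925
= +47.18925%.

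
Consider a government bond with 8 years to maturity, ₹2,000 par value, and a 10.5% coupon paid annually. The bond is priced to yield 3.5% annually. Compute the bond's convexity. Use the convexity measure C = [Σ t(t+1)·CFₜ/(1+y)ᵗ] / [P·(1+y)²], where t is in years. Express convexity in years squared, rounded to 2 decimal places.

With y = 0.035:
  t   CF        PV=CF/(1+0.035)^t    t·PV        t(t+1)·PV
  1       210.00       202.8986       202.8986         405.7971
  2       210.00       196.0372       392.0745       1,176.2235
  3       210.00       189.4080       568.2239       2,272.8956
  4       210.00       183.0029       732.0115       3,660.0574
  5       210.00       176.8144       884.0718       5,304.4310
  6       210.00       170.8351     1,025.0108       7,175.0757
  7       210.00       165.0581     1,155.4067       9,243.2537
  8     2,210.00     1,678.2995    13,426.3963     120,837.5668
  Σ                  2,962.3538    18,386.0941     150,075.3007
P = 2,962.3538.
Convexity = Σ t(t+1)·PV / [P·(1+y)²] = 150,075.3007 / (2,962.3538 × 1.071225) = 47.29243.

47.29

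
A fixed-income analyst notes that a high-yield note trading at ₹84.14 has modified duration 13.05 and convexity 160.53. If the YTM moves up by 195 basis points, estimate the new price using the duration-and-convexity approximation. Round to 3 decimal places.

₹65.296

Duration effect: -D_mod·Δy = -13.05 × (+0.0195) = -0.254475
Convexity effect: ½·C·(Δy)² = 0.5 × 160.53 × (0.0195)² = +0.03052076625
ΔP/P ≈ -0.254475 + 0.03052076625 = -0.22395423375
New price ≈ 84.14 × (1 - 0.22395423375) = 65.296490772275.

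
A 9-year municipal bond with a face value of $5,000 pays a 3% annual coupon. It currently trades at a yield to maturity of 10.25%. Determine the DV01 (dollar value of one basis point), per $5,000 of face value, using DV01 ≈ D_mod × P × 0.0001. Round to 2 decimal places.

$2.03

Periodic yield y = 0.1025.
  t   CF        PV=CF/(1+0.1025)^t    t·PV
  1       150.00       136.0544       136.0544
  2       150.00       123.4054       246.8107
  3       150.00       111.9323       335.7969
  4       150.00       101.5259       406.1036
  5       150.00        92.0870       460.4349
  6       150.00        83.5256       501.1537
  7       150.00        75.7602       530.3214
  8       150.00        68.7167       549.7338
  9     5,150.00     2,139.9314    19,259.3824
  Σ                  2,932.9389    22,425.7919
P = 2,932.9389; D_Mac = 7.64618 yrs; D_mod = 6.93531 yrs.
DV01 ≈ 6.93531 × 2,932.9389 × 0.0001 = 2.034085.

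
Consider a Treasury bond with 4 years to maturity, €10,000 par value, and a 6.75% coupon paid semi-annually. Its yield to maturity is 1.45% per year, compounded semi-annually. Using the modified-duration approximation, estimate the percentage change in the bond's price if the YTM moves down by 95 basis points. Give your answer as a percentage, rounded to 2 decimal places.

+3.41%

Periodic yield y = 0.00725. Modified duration first:
  t   CF        PV=CF/(1+0.00725)^t    t·PV
  1       337.50       335.0707       335.0707
  2       337.50       332.6590       665.3179
  3       337.50       330.2645       990.7936
  4       337.50       327.8874     1,311.5494
  5       337.50       325.5273     1,627.6364
  6       337.50       323.1842     1,939.1052
  7       337.50       320.8580     2,246.0059
  8    10,337.50     9,757.0227    78,056.1814
  Σ                 12,052.4737    87,171.6606
P = 12,052.4737; D_Mac = 7.23268 half-year periods = 3.61634 yrs; D_mod = 3.61634/(1+0.00725) = 3.59031 yrs.
ΔP/P ≈ -D_mod · Δy = -3.59031 × (-0.0095) = +0.034108 = +3.4108%.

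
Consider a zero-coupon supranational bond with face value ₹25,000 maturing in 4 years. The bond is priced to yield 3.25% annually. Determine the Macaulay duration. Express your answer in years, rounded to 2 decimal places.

A zero-coupon bond has a single cash flow at maturity, so its Macaulay duration equals its maturity: 4 years.

4.00 years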